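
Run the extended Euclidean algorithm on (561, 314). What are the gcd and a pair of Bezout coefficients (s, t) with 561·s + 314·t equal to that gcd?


Euclidean algorithm on (561, 314) — divide until remainder is 0:
  561 = 1 · 314 + 247
  314 = 1 · 247 + 67
  247 = 3 · 67 + 46
  67 = 1 · 46 + 21
  46 = 2 · 21 + 4
  21 = 5 · 4 + 1
  4 = 4 · 1 + 0
gcd(561, 314) = 1.
Track Bezout coefficients alongside the remainders: start with r₀ = 561 = a·1 + b·0 (s = 1, t = 0) and r₁ = 314 = a·0 + b·1 (s = 0, t = 1); each new remainder r_{k+1} = r_{k-1} − q_k·r_k inherits s_{k+1} = s_{k-1} − q_k·s_k, t_{k+1} = t_{k-1} − q_k·t_k, so r_k = a·s_k + b·t_k at every step:
  q = 1: r = 247, s = 1 − 1·0 = 1, t = 0 − 1·1 = -1  (check: 561·1 + 314·(-1) = 247)
  q = 1: r = 67, s = 0 − 1·1 = -1, t = 1 − 1·(-1) = 2  (check: 561·(-1) + 314·2 = 67)
  q = 3: r = 46, s = 1 − 3·(-1) = 4, t = -1 − 3·2 = -7  (check: 561·4 + 314·(-7) = 46)
  q = 1: r = 21, s = -1 − 1·4 = -5, t = 2 − 1·(-7) = 9  (check: 561·(-5) + 314·9 = 21)
  q = 2: r = 4, s = 4 − 2·(-5) = 14, t = -7 − 2·9 = -25  (check: 561·14 + 314·(-25) = 4)
  q = 5: r = 1, s = -5 − 5·14 = -75, t = 9 − 5·(-25) = 134  (check: 561·(-75) + 314·134 = 1)
The row with r = 1 (the gcd) gives the Bezout coefficients s = -75, t = 134.
Result: 561 · (-75) + 314 · (134) = 1.

gcd(561, 314) = 1; s = -75, t = 134 (check: 561·(-75) + 314·134 = 1).


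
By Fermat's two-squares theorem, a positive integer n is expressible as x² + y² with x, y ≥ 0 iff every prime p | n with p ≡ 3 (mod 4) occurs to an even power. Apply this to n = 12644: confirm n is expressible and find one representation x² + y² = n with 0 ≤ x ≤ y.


Step 1: Factor n = 12644 = 2^2 · 29 · 109.
Step 2: Check the mod-4 condition on each prime factor: 2 = 2 (special); 29 ≡ 1 (mod 4), exponent 1; 109 ≡ 1 (mod 4), exponent 1.
All primes ≡ 3 (mod 4) appear to even exponent (or don't appear), so by the two-squares theorem n IS expressible as a sum of two squares.
Step 3: Build a representation. Group n = k² · m with k = 2 and m = 29 · 109 = 3161 (a product of primes ≡ 1 (mod 4)); a representation of m scales to one of n via (k·x)² + (k·y)² = k²(x² + y²). Each prime p ≡ 1 (mod 4) is itself a sum of two squares; find a² by testing p − a² for a perfect square:
  29: 29 − 1² = 28, 29 − 2² = 25 = 5² ⇒ 29 = 2² + 5².
  109: 109 − 1² = 108, 109 − 2² = 105, 109 − 3² = 100 = 10² ⇒ 109 = 3² + 10².
  Combine using the Brahmagupta–Fibonacci identity (a² + b²)(c² + d²) = (ac − bd)² + (ad + bc)² = (ac + bd)² + (ad − bc)²:
  29 · 109 = 3161: from (2² + 5²)(3² + 10²), take (2·3 − 5·10, 2·10 + 5·3) = (6 − 50, 20 + 15) = (-44, 35); dropping signs (only squares matter) gives (44, 35); check 44² + 35² = 1936 + 1225 = 3161 ✓.
  Scale by k = 2: (2·44, 2·35) = (88, 70).
Step 4: Order so x ≤ y and verify: 70² + 88² = 4900 + 7744 = 12644 = n. ✓

n = 12644 = 70² + 88² (one valid representation with x ≤ y).


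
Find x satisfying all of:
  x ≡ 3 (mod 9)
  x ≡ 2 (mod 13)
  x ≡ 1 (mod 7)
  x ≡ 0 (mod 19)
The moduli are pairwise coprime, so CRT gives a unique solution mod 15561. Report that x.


Product of moduli M = 9 · 13 · 7 · 19 = 15561.
Merge one congruence at a time:
  Start: x ≡ 3 (mod 9).
  Combine with x ≡ 2 (mod 13); new modulus lcm = 117.
    Write x = 3 + 9·t and substitute into x ≡ 2 (mod 13): 9·t ≡ 2 − 3 = -1 (mod 13).
    Reduce coefficients mod 13: 9·t ≡ 12 (mod 13).
    The inverse of 9 mod 13 is 3 (since 9·3 = 27 = 2·13 + 1), so t ≡ 3·12 = 36 ≡ 10 (mod 13).
    Then x = 3 + 9·10 = 93, valid modulo lcm(9, 13) = 117: x ≡ 93 (mod 117).
  Combine with x ≡ 1 (mod 7); new modulus lcm = 819.
    Write x = 93 + 117·t and substitute into x ≡ 1 (mod 7): 117·t ≡ 1 − 93 = -92 (mod 7).
    Reduce coefficients mod 7: 5·t ≡ 6 (mod 7).
    The inverse of 5 mod 7 is 3 (since 5·3 = 15 = 2·7 + 1), so t ≡ 3·6 = 18 ≡ 4 (mod 7).
    Then x = 93 + 117·4 = 561, valid modulo lcm(117, 7) = 819: x ≡ 561 (mod 819).
  Combine with x ≡ 0 (mod 19); new modulus lcm = 15561.
    Write x = 561 + 819·t and substitute into x ≡ 0 (mod 19): 819·t ≡ 0 − 561 = -561 (mod 19).
    Reduce coefficients mod 19: 2·t ≡ 9 (mod 19).
    The inverse of 2 mod 19 is 10 (since 2·10 = 20 = 1·19 + 1), so t ≡ 10·9 = 90 ≡ 14 (mod 19).
    Then x = 561 + 819·14 = 12027, valid modulo lcm(819, 19) = 15561: x ≡ 12027 (mod 15561).
Verify against each original: 12027 mod 9 = 3, 12027 mod 13 = 2, 12027 mod 7 = 1, 12027 mod 19 = 0.

x ≡ 12027 (mod 15561).


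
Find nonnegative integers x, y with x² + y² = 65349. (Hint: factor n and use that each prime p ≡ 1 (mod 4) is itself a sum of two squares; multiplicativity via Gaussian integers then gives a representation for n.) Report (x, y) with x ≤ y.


Step 1: Factor n = 65349 = 3^2 · 53 · 137.
Step 2: Check the mod-4 condition on each prime factor: 3 ≡ 3 (mod 4), exponent 2 (must be even); 53 ≡ 1 (mod 4), exponent 1; 137 ≡ 1 (mod 4), exponent 1.
All primes ≡ 3 (mod 4) appear to even exponent (or don't appear), so by the two-squares theorem n IS expressible as a sum of two squares.
Step 3: Build a representation. Group n = k² · m with k = 3 and m = 53 · 137 = 7261 (a product of primes ≡ 1 (mod 4)); a representation of m scales to one of n via (k·x)² + (k·y)² = k²(x² + y²). Each prime p ≡ 1 (mod 4) is itself a sum of two squares; find a² by testing p − a² for a perfect square:
  53: 53 − 1² = 52, 53 − 2² = 49 = 7² ⇒ 53 = 2² + 7².
  137: 137 − 1² = 136, 137 − 2² = 133, 137 − 3² = 128, 137 − 4² = 121 = 11² ⇒ 137 = 4² + 11².
  Combine using the Brahmagupta–Fibonacci identity (a² + b²)(c² + d²) = (ac − bd)² + (ad + bc)² = (ac + bd)² + (ad − bc)²:
  53 · 137 = 7261: from (2² + 7²)(4² + 11²), take (2·4 − 7·11, 2·11 + 7·4) = (8 − 77, 22 + 28) = (-69, 50); dropping signs (only squares matter) gives (69, 50); check 69² + 50² = 4761 + 2500 = 7261 ✓.
  Scale by k = 3: (3·69, 3·50) = (207, 150).
Step 4: Order so x ≤ y and verify: 150² + 207² = 22500 + 42849 = 65349 = n. ✓

n = 65349 = 150² + 207² (one valid representation with x ≤ y).


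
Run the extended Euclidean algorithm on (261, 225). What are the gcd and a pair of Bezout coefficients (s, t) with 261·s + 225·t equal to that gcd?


Euclidean algorithm on (261, 225) — divide until remainder is 0:
  261 = 1 · 225 + 36
  225 = 6 · 36 + 9
  36 = 4 · 9 + 0
gcd(261, 225) = 9.
Track Bezout coefficients alongside the remainders: start with r₀ = 261 = a·1 + b·0 (s = 1, t = 0) and r₁ = 225 = a·0 + b·1 (s = 0, t = 1); each new remainder r_{k+1} = r_{k-1} − q_k·r_k inherits s_{k+1} = s_{k-1} − q_k·s_k, t_{k+1} = t_{k-1} − q_k·t_k, so r_k = a·s_k + b·t_k at every step:
  q = 1: r = 36, s = 1 − 1·0 = 1, t = 0 − 1·1 = -1  (check: 261·1 + 225·(-1) = 36)
  q = 6: r = 9, s = 0 − 6·1 = -6, t = 1 − 6·(-1) = 7  (check: 261·(-6) + 225·7 = 9)
The row with r = 9 (the gcd) gives the Bezout coefficients s = -6, t = 7.
Result: 261 · (-6) + 225 · (7) = 9.

gcd(261, 225) = 9; s = -6, t = 7 (check: 261·(-6) + 225·7 = 9).


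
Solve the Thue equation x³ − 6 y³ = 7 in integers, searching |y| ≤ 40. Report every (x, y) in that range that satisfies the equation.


The equation is x³ - 6y³ = 7. For fixed y, x³ = 6·y³ + 7, so a solution requires the RHS to be a perfect cube.
Strategy: iterate y from -40 to 40, compute RHS = 6·y³ + 7, and check whether it is a (positive or negative) perfect cube.
Check small values of y:
  y = 0: RHS = 7 is not a perfect cube.
  y = 1: RHS = 13 is not a perfect cube.
  y = -1: RHS = 1 = (1)³ ⇒ x = 1 works.
  y = 2: RHS = 55 is not a perfect cube.
  y = -2: RHS = -41 is not a perfect cube.
  y = 3: RHS = 169 is not a perfect cube.
  y = -3: RHS = -155 is not a perfect cube.
Continuing the search up to |y| = 40 finds no further solutions beyond those listed.
Collected solutions: (1, -1).

Solutions (with |y| ≤ 40): (1, -1).


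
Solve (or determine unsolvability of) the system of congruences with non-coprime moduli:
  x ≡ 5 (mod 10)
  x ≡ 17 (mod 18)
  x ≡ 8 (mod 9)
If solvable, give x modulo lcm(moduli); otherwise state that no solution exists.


Moduli 10, 18, 9 are not pairwise coprime, so CRT works modulo lcm(m_i) when all pairwise compatibility conditions hold.
Pairwise compatibility: gcd(m_i, m_j) must divide a_i - a_j for every pair.
Merge one congruence at a time:
  Start: x ≡ 5 (mod 10).
  Combine with x ≡ 17 (mod 18): gcd(10, 18) = 2; 17 - 5 = 12, which IS divisible by 2, so compatible.
    Write x = 5 + 10·t and substitute into x ≡ 17 (mod 18): 10·t ≡ 17 − 5 = 12 (mod 18).
    Divide the congruence (and modulus) by g = 2: 5·t ≡ 6 (mod 9).
    The inverse of 5 mod 9 is 2 (since 5·2 = 10 = 1·9 + 1), so t ≡ 2·6 = 12 ≡ 3 (mod 9).
    Then x = 5 + 10·3 = 35, valid modulo lcm(10, 18) = 90: x ≡ 35 (mod 90).
  Combine with x ≡ 8 (mod 9): gcd(90, 9) = 9; 8 - 35 = -27, which IS divisible by 9, so compatible.
    Write x = 35 + 90·t and substitute into x ≡ 8 (mod 9): 90·t ≡ 8 − 35 = -27 (mod 9).
    Divide the congruence (and modulus) by g = 9: 10·t ≡ -3 (mod 1).
    Modulo 1 every t works; take t = 0.
    Then x = 35 + 90·0 = 35, valid modulo lcm(90, 9) = 90: x ≡ 35 (mod 90).
Verify: 35 mod 10 = 5, 35 mod 18 = 17, 35 mod 9 = 8.

x ≡ 35 (mod 90).


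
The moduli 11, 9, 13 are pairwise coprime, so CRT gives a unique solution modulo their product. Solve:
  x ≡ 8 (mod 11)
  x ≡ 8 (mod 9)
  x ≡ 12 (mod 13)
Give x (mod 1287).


Moduli 11, 9, 13 are pairwise coprime; by CRT there is a unique solution modulo M = 11 · 9 · 13 = 1287.
Solve pairwise, accumulating the modulus:
  Start with x ≡ 8 (mod 11).
  Combine with x ≡ 8 (mod 9): since gcd(11, 9) = 1, we get a unique residue mod 99.
    Write x = 8 + 11·t and substitute into x ≡ 8 (mod 9): 11·t ≡ 8 − 8 = 0 (mod 9).
    Reduce coefficients mod 9: 2·t ≡ 0 (mod 9).
    The inverse of 2 mod 9 is 5 (since 2·5 = 10 = 1·9 + 1), so t ≡ 5·0 = 0 ≡ 0 (mod 9).
    Then x = 8 + 11·0 = 8, valid modulo lcm(11, 9) = 99: x ≡ 8 (mod 99).
  Combine with x ≡ 12 (mod 13): since gcd(99, 13) = 1, we get a unique residue mod 1287.
    Write x = 8 + 99·t and substitute into x ≡ 12 (mod 13): 99·t ≡ 12 − 8 = 4 (mod 13).
    Reduce coefficients mod 13: 8·t ≡ 4 (mod 13).
    The inverse of 8 mod 13 is 5 (since 8·5 = 40 = 3·13 + 1), so t ≡ 5·4 = 20 ≡ 7 (mod 13).
    Then x = 8 + 99·7 = 701, valid modulo lcm(99, 13) = 1287: x ≡ 701 (mod 1287).
Verify: 701 mod 11 = 8 ✓, 701 mod 9 = 8 ✓, 701 mod 13 = 12 ✓.

x ≡ 701 (mod 1287).


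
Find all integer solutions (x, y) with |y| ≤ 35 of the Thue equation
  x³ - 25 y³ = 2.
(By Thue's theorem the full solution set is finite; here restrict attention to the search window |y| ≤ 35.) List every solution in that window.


The equation is x³ - 25y³ = 2. For fixed y, x³ = 25·y³ + 2, so a solution requires the RHS to be a perfect cube.
Strategy: iterate y from -35 to 35, compute RHS = 25·y³ + 2, and check whether it is a (positive or negative) perfect cube.
Check small values of y:
  y = 0: RHS = 2 is not a perfect cube.
  y = 1: RHS = 27 = (3)³ ⇒ x = 3 works.
  y = -1: RHS = -23 is not a perfect cube.
  y = 2: RHS = 202 is not a perfect cube.
  y = -2: RHS = -198 is not a perfect cube.
  y = 3: RHS = 677 is not a perfect cube.
  y = -3: RHS = -673 is not a perfect cube.
Continuing the search up to |y| = 35 finds no further solutions beyond those listed.
Collected solutions: (3, 1).

Solutions (with |y| ≤ 35): (3, 1).


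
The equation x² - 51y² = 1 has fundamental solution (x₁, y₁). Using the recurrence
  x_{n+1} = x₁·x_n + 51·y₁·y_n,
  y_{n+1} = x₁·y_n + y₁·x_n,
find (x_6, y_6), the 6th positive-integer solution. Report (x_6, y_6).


Step 1: Find the fundamental solution (x₁, y₁) of x² - 51y² = 1.
  Expand √51 as a continued fraction. a₀ = ⌊√51⌋ = 7; iterate m_{k+1} = d_k·a_k − m_k, d_{k+1} = (51 − m_{k+1}²)/d_k, a_{k+1} = ⌊(a₀ + m_{k+1})/d_{k+1}⌋ (starting m₀ = 0, d₀ = 1), with convergents p_k = a_k·p_{k-1} + p_{k-2}, q_k = a_k·q_{k-1} + q_{k-2} (p₋₁ = 1, q₋₁ = 0):
  k = 0: a₀ = 7; p₀/q₀ = 7/1; p₀² − 51·q₀² = 49 − 51 = -2.
  k = 1: m = 7, d = 2, a = ⌊(7 + 7)/2⌋ = 7; p/q = (7·7 + 1)/(7·1 + 0) = 50/7; p² − 51·q² = 2500 − 2499 = 1.
  The first convergent with p² − 51·q² = 1 gives the fundamental solution (x₁, y₁) = (50, 7).
Step 2: Apply the recurrence (x_{n+1}, y_{n+1}) = (x₁x_n + 51y₁y_n, x₁y_n + y₁x_n) repeatedly.
  From (x_1, y_1) = (50, 7): x_2 = 50·50 + 51·7·7 = 4999; y_2 = 50·7 + 7·50 = 700.
  From (x_2, y_2) = (4999, 700): x_3 = 50·4999 + 51·7·700 = 499850; y_3 = 50·700 + 7·4999 = 69993.
  From (x_3, y_3) = (499850, 69993): x_4 = 50·499850 + 51·7·69993 = 49980001; y_4 = 50·69993 + 7·499850 = 6998600.
  From (x_4, y_4) = (49980001, 6998600): x_5 = 50·49980001 + 51·7·6998600 = 4997500250; y_5 = 50·6998600 + 7·49980001 = 699790007.
  From (x_5, y_5) = (4997500250, 699790007): x_6 = 50·4997500250 + 51·7·699790007 = 499700044999; y_6 = 50·699790007 + 7·4997500250 = 69972002100.
Step 3: Verify x_6² - 51·y_6² = 249700134972002624910001 - 249700134972002624910000 = 1 (should be 1). ✓

(x_1, y_1) = (50, 7); (x_6, y_6) = (499700044999, 69972002100).


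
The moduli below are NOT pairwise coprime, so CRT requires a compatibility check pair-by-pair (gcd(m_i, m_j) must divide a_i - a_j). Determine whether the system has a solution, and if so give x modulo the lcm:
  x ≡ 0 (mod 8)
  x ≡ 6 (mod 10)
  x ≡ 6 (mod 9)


Moduli 8, 10, 9 are not pairwise coprime, so CRT works modulo lcm(m_i) when all pairwise compatibility conditions hold.
Pairwise compatibility: gcd(m_i, m_j) must divide a_i - a_j for every pair.
Merge one congruence at a time:
  Start: x ≡ 0 (mod 8).
  Combine with x ≡ 6 (mod 10): gcd(8, 10) = 2; 6 - 0 = 6, which IS divisible by 2, so compatible.
    Write x = 0 + 8·t and substitute into x ≡ 6 (mod 10): 8·t ≡ 6 − 0 = 6 (mod 10).
    Divide the congruence (and modulus) by g = 2: 4·t ≡ 3 (mod 5).
    The inverse of 4 mod 5 is 4 (since 4·4 = 16 = 3·5 + 1), so t ≡ 4·3 = 12 ≡ 2 (mod 5).
    Then x = 0 + 8·2 = 16, valid modulo lcm(8, 10) = 40: x ≡ 16 (mod 40).
  Combine with x ≡ 6 (mod 9): gcd(40, 9) = 1; 6 - 16 = -10, which IS divisible by 1, so compatible.
    Write x = 16 + 40·t and substitute into x ≡ 6 (mod 9): 40·t ≡ 6 − 16 = -10 (mod 9).
    Reduce coefficients mod 9: 4·t ≡ 8 (mod 9).
    The inverse of 4 mod 9 is 7 (since 4·7 = 28 = 3·9 + 1), so t ≡ 7·8 = 56 ≡ 2 (mod 9).
    Then x = 16 + 40·2 = 96, valid modulo lcm(40, 9) = 360: x ≡ 96 (mod 360).
Verify: 96 mod 8 = 0, 96 mod 10 = 6, 96 mod 9 = 6.

x ≡ 96 (mod 360).


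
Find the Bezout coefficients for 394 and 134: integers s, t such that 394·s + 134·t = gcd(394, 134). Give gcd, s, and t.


Euclidean algorithm on (394, 134) — divide until remainder is 0:
  394 = 2 · 134 + 126
  134 = 1 · 126 + 8
  126 = 15 · 8 + 6
  8 = 1 · 6 + 2
  6 = 3 · 2 + 0
gcd(394, 134) = 2.
Track Bezout coefficients alongside the remainders: start with r₀ = 394 = a·1 + b·0 (s = 1, t = 0) and r₁ = 134 = a·0 + b·1 (s = 0, t = 1); each new remainder r_{k+1} = r_{k-1} − q_k·r_k inherits s_{k+1} = s_{k-1} − q_k·s_k, t_{k+1} = t_{k-1} − q_k·t_k, so r_k = a·s_k + b·t_k at every step:
  q = 2: r = 126, s = 1 − 2·0 = 1, t = 0 − 2·1 = -2  (check: 394·1 + 134·(-2) = 126)
  q = 1: r = 8, s = 0 − 1·1 = -1, t = 1 − 1·(-2) = 3  (check: 394·(-1) + 134·3 = 8)
  q = 15: r = 6, s = 1 − 15·(-1) = 16, t = -2 − 15·3 = -47  (check: 394·16 + 134·(-47) = 6)
  q = 1: r = 2, s = -1 − 1·16 = -17, t = 3 − 1·(-47) = 50  (check: 394·(-17) + 134·50 = 2)
The row with r = 2 (the gcd) gives the Bezout coefficients s = -17, t = 50.
Result: 394 · (-17) + 134 · (50) = 2.

gcd(394, 134) = 2; s = -17, t = 50 (check: 394·(-17) + 134·50 = 2).


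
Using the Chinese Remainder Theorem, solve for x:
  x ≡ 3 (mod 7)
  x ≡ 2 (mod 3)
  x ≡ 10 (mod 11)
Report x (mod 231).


Moduli 7, 3, 11 are pairwise coprime; by CRT there is a unique solution modulo M = 7 · 3 · 11 = 231.
Solve pairwise, accumulating the modulus:
  Start with x ≡ 3 (mod 7).
  Combine with x ≡ 2 (mod 3): since gcd(7, 3) = 1, we get a unique residue mod 21.
    Write x = 3 + 7·t and substitute into x ≡ 2 (mod 3): 7·t ≡ 2 − 3 = -1 (mod 3).
    Reduce coefficients mod 3: 1·t ≡ 2 (mod 3).
    So t ≡ 2 (mod 3).
    Then x = 3 + 7·2 = 17, valid modulo lcm(7, 3) = 21: x ≡ 17 (mod 21).
  Combine with x ≡ 10 (mod 11): since gcd(21, 11) = 1, we get a unique residue mod 231.
    Write x = 17 + 21·t and substitute into x ≡ 10 (mod 11): 21·t ≡ 10 − 17 = -7 (mod 11).
    Reduce coefficients mod 11: 10·t ≡ 4 (mod 11).
    The inverse of 10 mod 11 is 10 (since 10·10 = 100 = 9·11 + 1), so t ≡ 10·4 = 40 ≡ 7 (mod 11).
    Then x = 17 + 21·7 = 164, valid modulo lcm(21, 11) = 231: x ≡ 164 (mod 231).
Verify: 164 mod 7 = 3 ✓, 164 mod 3 = 2 ✓, 164 mod 11 = 10 ✓.

x ≡ 164 (mod 231).


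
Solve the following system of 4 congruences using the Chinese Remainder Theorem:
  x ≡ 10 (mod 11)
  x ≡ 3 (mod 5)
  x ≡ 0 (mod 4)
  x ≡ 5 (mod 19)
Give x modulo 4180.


Product of moduli M = 11 · 5 · 4 · 19 = 4180.
Merge one congruence at a time:
  Start: x ≡ 10 (mod 11).
  Combine with x ≡ 3 (mod 5); new modulus lcm = 55.
    Write x = 10 + 11·t and substitute into x ≡ 3 (mod 5): 11·t ≡ 3 − 10 = -7 (mod 5).
    Reduce coefficients mod 5: 1·t ≡ 3 (mod 5).
    So t ≡ 3 (mod 5).
    Then x = 10 + 11·3 = 43, valid modulo lcm(11, 5) = 55: x ≡ 43 (mod 55).
  Combine with x ≡ 0 (mod 4); new modulus lcm = 220.
    Write x = 43 + 55·t and substitute into x ≡ 0 (mod 4): 55·t ≡ 0 − 43 = -43 (mod 4).
    Reduce coefficients mod 4: 3·t ≡ 1 (mod 4).
    The inverse of 3 mod 4 is 3 (since 3·3 = 9 = 2·4 + 1), so t ≡ 3·1 = 3 ≡ 3 (mod 4).
    Then x = 43 + 55·3 = 208, valid modulo lcm(55, 4) = 220: x ≡ 208 (mod 220).
  Combine with x ≡ 5 (mod 19); new modulus lcm = 4180.
    Write x = 208 + 220·t and substitute into x ≡ 5 (mod 19): 220·t ≡ 5 − 208 = -203 (mod 19).
    Reduce coefficients mod 19: 11·t ≡ 6 (mod 19).
    The inverse of 11 mod 19 is 7 (since 11·7 = 77 = 4·19 + 1), so t ≡ 7·6 = 42 ≡ 4 (mod 19).
    Then x = 208 + 220·4 = 1088, valid modulo lcm(220, 19) = 4180: x ≡ 1088 (mod 4180).
Verify against each original: 1088 mod 11 = 10, 1088 mod 5 = 3, 1088 mod 4 = 0, 1088 mod 19 = 5.

x ≡ 1088 (mod 4180).


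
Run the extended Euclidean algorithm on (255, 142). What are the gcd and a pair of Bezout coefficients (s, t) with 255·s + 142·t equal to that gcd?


Euclidean algorithm on (255, 142) — divide until remainder is 0:
  255 = 1 · 142 + 113
  142 = 1 · 113 + 29
  113 = 3 · 29 + 26
  29 = 1 · 26 + 3
  26 = 8 · 3 + 2
  3 = 1 · 2 + 1
  2 = 2 · 1 + 0
gcd(255, 142) = 1.
Track Bezout coefficients alongside the remainders: start with r₀ = 255 = a·1 + b·0 (s = 1, t = 0) and r₁ = 142 = a·0 + b·1 (s = 0, t = 1); each new remainder r_{k+1} = r_{k-1} − q_k·r_k inherits s_{k+1} = s_{k-1} − q_k·s_k, t_{k+1} = t_{k-1} − q_k·t_k, so r_k = a·s_k + b·t_k at every step:
  q = 1: r = 113, s = 1 − 1·0 = 1, t = 0 − 1·1 = -1  (check: 255·1 + 142·(-1) = 113)
  q = 1: r = 29, s = 0 − 1·1 = -1, t = 1 − 1·(-1) = 2  (check: 255·(-1) + 142·2 = 29)
  q = 3: r = 26, s = 1 − 3·(-1) = 4, t = -1 − 3·2 = -7  (check: 255·4 + 142·(-7) = 26)
  q = 1: r = 3, s = -1 − 1·4 = -5, t = 2 − 1·(-7) = 9  (check: 255·(-5) + 142·9 = 3)
  q = 8: r = 2, s = 4 − 8·(-5) = 44, t = -7 − 8·9 = -79  (check: 255·44 + 142·(-79) = 2)
  q = 1: r = 1, s = -5 − 1·44 = -49, t = 9 − 1·(-79) = 88  (check: 255·(-49) + 142·88 = 1)
The row with r = 1 (the gcd) gives the Bezout coefficients s = -49, t = 88.
Result: 255 · (-49) + 142 · (88) = 1.

gcd(255, 142) = 1; s = -49, t = 88 (check: 255·(-49) + 142·88 = 1).


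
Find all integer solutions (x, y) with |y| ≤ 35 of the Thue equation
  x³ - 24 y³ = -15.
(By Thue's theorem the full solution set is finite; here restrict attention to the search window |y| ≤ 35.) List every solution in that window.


The equation is x³ - 24y³ = -15. For fixed y, x³ = 24·y³ − 15, so a solution requires the RHS to be a perfect cube.
Strategy: iterate y from -35 to 35, compute RHS = 24·y³ − 15, and check whether it is a (positive or negative) perfect cube.
Check small values of y:
  y = 0: RHS = -15 is not a perfect cube.
  y = 1: RHS = 9 is not a perfect cube.
  y = -1: RHS = -39 is not a perfect cube.
  y = 2: RHS = 177 is not a perfect cube.
  y = -2: RHS = -207 is not a perfect cube.
  y = 3: RHS = 633 is not a perfect cube.
  y = -3: RHS = -663 is not a perfect cube.
Continuing the search up to |y| = 35 finds no solutions either.
No (x, y) in the scanned range satisfies the equation.

No integer solutions with |y| ≤ 35.


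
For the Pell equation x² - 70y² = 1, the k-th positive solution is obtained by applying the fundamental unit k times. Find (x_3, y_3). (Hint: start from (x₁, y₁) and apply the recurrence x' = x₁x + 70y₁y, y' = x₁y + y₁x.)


Step 1: Find the fundamental solution (x₁, y₁) of x² - 70y² = 1.
  Expand √70 as a continued fraction. a₀ = ⌊√70⌋ = 8; iterate m_{k+1} = d_k·a_k − m_k, d_{k+1} = (70 − m_{k+1}²)/d_k, a_{k+1} = ⌊(a₀ + m_{k+1})/d_{k+1}⌋ (starting m₀ = 0, d₀ = 1), with convergents p_k = a_k·p_{k-1} + p_{k-2}, q_k = a_k·q_{k-1} + q_{k-2} (p₋₁ = 1, q₋₁ = 0):
  k = 0: a₀ = 8; p₀/q₀ = 8/1; p₀² − 70·q₀² = 64 − 70 = -6.
  k = 1: m = 8, d = 6, a = ⌊(8 + 8)/6⌋ = 2; p/q = (2·8 + 1)/(2·1 + 0) = 17/2; p² − 70·q² = 289 − 280 = 9.
  k = 2: m = 4, d = 9, a = ⌊(8 + 4)/9⌋ = 1; p/q = (1·17 + 8)/(1·2 + 1) = 25/3; p² − 70·q² = 625 − 630 = -5.
  k = 3: m = 5, d = 5, a = ⌊(8 + 5)/5⌋ = 2; p/q = (2·25 + 17)/(2·3 + 2) = 67/8; p² − 70·q² = 4489 − 4480 = 9.
  k = 4: m = 5, d = 9, a = ⌊(8 + 5)/9⌋ = 1; p/q = (1·67 + 25)/(1·8 + 3) = 92/11; p² − 70·q² = 8464 − 8470 = -6.
  k = 5: m = 4, d = 6, a = ⌊(8 + 4)/6⌋ = 2; p/q = (2·92 + 67)/(2·11 + 8) = 251/30; p² − 70·q² = 63001 − 63000 = 1.
  The first convergent with p² − 70·q² = 1 gives the fundamental solution (x₁, y₁) = (251, 30).
Step 2: Apply the recurrence (x_{n+1}, y_{n+1}) = (x₁x_n + 70y₁y_n, x₁y_n + y₁x_n) repeatedly.
  From (x_1, y_1) = (251, 30): x_2 = 251·251 + 70·30·30 = 126001; y_2 = 251·30 + 30·251 = 15060.
  From (x_2, y_2) = (126001, 15060): x_3 = 251·126001 + 70·30·15060 = 63252251; y_3 = 251·15060 + 30·126001 = 7560090.
Step 3: Verify x_3² - 70·y_3² = 4000847256567001 - 4000847256567000 = 1 (should be 1). ✓

(x_1, y_1) = (251, 30); (x_3, y_3) = (63252251, 7560090).


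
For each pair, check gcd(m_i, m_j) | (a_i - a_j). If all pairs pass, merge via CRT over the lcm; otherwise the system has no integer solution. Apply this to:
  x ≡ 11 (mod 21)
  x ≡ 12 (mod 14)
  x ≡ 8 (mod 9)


Moduli 21, 14, 9 are not pairwise coprime, so CRT works modulo lcm(m_i) when all pairwise compatibility conditions hold.
Pairwise compatibility: gcd(m_i, m_j) must divide a_i - a_j for every pair.
Merge one congruence at a time:
  Start: x ≡ 11 (mod 21).
  Combine with x ≡ 12 (mod 14): gcd(21, 14) = 7, and 12 - 11 = 1 is NOT divisible by 7.
    ⇒ system is inconsistent (no integer solution).

No solution (the system is inconsistent).


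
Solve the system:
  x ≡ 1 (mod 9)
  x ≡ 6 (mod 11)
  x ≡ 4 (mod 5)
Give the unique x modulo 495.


Moduli 9, 11, 5 are pairwise coprime; by CRT there is a unique solution modulo M = 9 · 11 · 5 = 495.
Solve pairwise, accumulating the modulus:
  Start with x ≡ 1 (mod 9).
  Combine with x ≡ 6 (mod 11): since gcd(9, 11) = 1, we get a unique residue mod 99.
    Write x = 1 + 9·t and substitute into x ≡ 6 (mod 11): 9·t ≡ 6 − 1 = 5 (mod 11).
    The inverse of 9 mod 11 is 5 (since 9·5 = 45 = 4·11 + 1), so t ≡ 5·5 = 25 ≡ 3 (mod 11).
    Then x = 1 + 9·3 = 28, valid modulo lcm(9, 11) = 99: x ≡ 28 (mod 99).
  Combine with x ≡ 4 (mod 5): since gcd(99, 5) = 1, we get a unique residue mod 495.
    Write x = 28 + 99·t and substitute into x ≡ 4 (mod 5): 99·t ≡ 4 − 28 = -24 (mod 5).
    Reduce coefficients mod 5: 4·t ≡ 1 (mod 5).
    The inverse of 4 mod 5 is 4 (since 4·4 = 16 = 3·5 + 1), so t ≡ 4·1 = 4 ≡ 4 (mod 5).
    Then x = 28 + 99·4 = 424, valid modulo lcm(99, 5) = 495: x ≡ 424 (mod 495).
Verify: 424 mod 9 = 1 ✓, 424 mod 11 = 6 ✓, 424 mod 5 = 4 ✓.

x ≡ 424 (mod 495).


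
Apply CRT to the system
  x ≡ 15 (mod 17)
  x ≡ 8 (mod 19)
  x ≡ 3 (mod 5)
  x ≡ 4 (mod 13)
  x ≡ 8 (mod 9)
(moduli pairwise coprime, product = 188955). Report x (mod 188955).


Product of moduli M = 17 · 19 · 5 · 13 · 9 = 188955.
Merge one congruence at a time:
  Start: x ≡ 15 (mod 17).
  Combine with x ≡ 8 (mod 19); new modulus lcm = 323.
    Write x = 15 + 17·t and substitute into x ≡ 8 (mod 19): 17·t ≡ 8 − 15 = -7 (mod 19).
    Reduce coefficients mod 19: 17·t ≡ 12 (mod 19).
    The inverse of 17 mod 19 is 9 (since 17·9 = 153 = 8·19 + 1), so t ≡ 9·12 = 108 ≡ 13 (mod 19).
    Then x = 15 + 17·13 = 236, valid modulo lcm(17, 19) = 323: x ≡ 236 (mod 323).
  Combine with x ≡ 3 (mod 5); new modulus lcm = 1615.
    Write x = 236 + 323·t and substitute into x ≡ 3 (mod 5): 323·t ≡ 3 − 236 = -233 (mod 5).
    Reduce coefficients mod 5: 3·t ≡ 2 (mod 5).
    The inverse of 3 mod 5 is 2 (since 3·2 = 6 = 1·5 + 1), so t ≡ 2·2 = 4 ≡ 4 (mod 5).
    Then x = 236 + 323·4 = 1528, valid modulo lcm(323, 5) = 1615: x ≡ 1528 (mod 1615).
  Combine with x ≡ 4 (mod 13); new modulus lcm = 20995.
    Write x = 1528 + 1615·t and substitute into x ≡ 4 (mod 13): 1615·t ≡ 4 − 1528 = -1524 (mod 13).
    Reduce coefficients mod 13: 3·t ≡ 10 (mod 13).
    The inverse of 3 mod 13 is 9 (since 3·9 = 27 = 2·13 + 1), so t ≡ 9·10 = 90 ≡ 12 (mod 13).
    Then x = 1528 + 1615·12 = 20908, valid modulo lcm(1615, 13) = 20995: x ≡ 20908 (mod 20995).
  Combine with x ≡ 8 (mod 9); new modulus lcm = 188955.
    Write x = 20908 + 20995·t and substitute into x ≡ 8 (mod 9): 20995·t ≡ 8 − 20908 = -20900 (mod 9).
    Reduce coefficients mod 9: 7·t ≡ 7 (mod 9).
    The inverse of 7 mod 9 is 4 (since 7·4 = 28 = 3·9 + 1), so t ≡ 4·7 = 28 ≡ 1 (mod 9).
    Then x = 20908 + 20995·1 = 41903, valid modulo lcm(20995, 9) = 188955: x ≡ 41903 (mod 188955).
Verify against each original: 41903 mod 17 = 15, 41903 mod 19 = 8, 41903 mod 5 = 3, 41903 mod 13 = 4, 41903 mod 9 = 8.

x ≡ 41903 (mod 188955).


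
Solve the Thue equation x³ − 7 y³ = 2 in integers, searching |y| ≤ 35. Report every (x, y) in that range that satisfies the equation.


The equation is x³ - 7y³ = 2. For fixed y, x³ = 7·y³ + 2, so a solution requires the RHS to be a perfect cube.
Strategy: iterate y from -35 to 35, compute RHS = 7·y³ + 2, and check whether it is a (positive or negative) perfect cube.
Check small values of y:
  y = 0: RHS = 2 is not a perfect cube.
  y = 1: RHS = 9 is not a perfect cube.
  y = -1: RHS = -5 is not a perfect cube.
  y = 2: RHS = 58 is not a perfect cube.
  y = -2: RHS = -54 is not a perfect cube.
  y = 3: RHS = 191 is not a perfect cube.
  y = -3: RHS = -187 is not a perfect cube.
Continuing the search up to |y| = 35 finds no solutions either.
No (x, y) in the scanned range satisfies the equation.

No integer solutions with |y| ≤ 35.


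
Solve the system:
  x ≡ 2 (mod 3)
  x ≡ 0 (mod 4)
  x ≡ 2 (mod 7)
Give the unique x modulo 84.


Moduli 3, 4, 7 are pairwise coprime; by CRT there is a unique solution modulo M = 3 · 4 · 7 = 84.
Solve pairwise, accumulating the modulus:
  Start with x ≡ 2 (mod 3).
  Combine with x ≡ 0 (mod 4): since gcd(3, 4) = 1, we get a unique residue mod 12.
    Write x = 2 + 3·t and substitute into x ≡ 0 (mod 4): 3·t ≡ 0 − 2 = -2 (mod 4).
    Reduce coefficients mod 4: 3·t ≡ 2 (mod 4).
    The inverse of 3 mod 4 is 3 (since 3·3 = 9 = 2·4 + 1), so t ≡ 3·2 = 6 ≡ 2 (mod 4).
    Then x = 2 + 3·2 = 8, valid modulo lcm(3, 4) = 12: x ≡ 8 (mod 12).
  Combine with x ≡ 2 (mod 7): since gcd(12, 7) = 1, we get a unique residue mod 84.
    Write x = 8 + 12·t and substitute into x ≡ 2 (mod 7): 12·t ≡ 2 − 8 = -6 (mod 7).
    Reduce coefficients mod 7: 5·t ≡ 1 (mod 7).
    The inverse of 5 mod 7 is 3 (since 5·3 = 15 = 2·7 + 1), so t ≡ 3·1 = 3 ≡ 3 (mod 7).
    Then x = 8 + 12·3 = 44, valid modulo lcm(12, 7) = 84: x ≡ 44 (mod 84).
Verify: 44 mod 3 = 2 ✓, 44 mod 4 = 0 ✓, 44 mod 7 = 2 ✓.

x ≡ 44 (mod 84).


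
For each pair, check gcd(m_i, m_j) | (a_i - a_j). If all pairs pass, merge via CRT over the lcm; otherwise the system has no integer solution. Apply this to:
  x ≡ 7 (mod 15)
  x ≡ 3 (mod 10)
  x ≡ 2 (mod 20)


Moduli 15, 10, 20 are not pairwise coprime, so CRT works modulo lcm(m_i) when all pairwise compatibility conditions hold.
Pairwise compatibility: gcd(m_i, m_j) must divide a_i - a_j for every pair.
Merge one congruence at a time:
  Start: x ≡ 7 (mod 15).
  Combine with x ≡ 3 (mod 10): gcd(15, 10) = 5, and 3 - 7 = -4 is NOT divisible by 5.
    ⇒ system is inconsistent (no integer solution).

No solution (the system is inconsistent).


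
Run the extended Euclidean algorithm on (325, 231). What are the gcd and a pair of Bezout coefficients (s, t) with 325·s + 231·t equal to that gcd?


Euclidean algorithm on (325, 231) — divide until remainder is 0:
  325 = 1 · 231 + 94
  231 = 2 · 94 + 43
  94 = 2 · 43 + 8
  43 = 5 · 8 + 3
  8 = 2 · 3 + 2
  3 = 1 · 2 + 1
  2 = 2 · 1 + 0
gcd(325, 231) = 1.
Track Bezout coefficients alongside the remainders: start with r₀ = 325 = a·1 + b·0 (s = 1, t = 0) and r₁ = 231 = a·0 + b·1 (s = 0, t = 1); each new remainder r_{k+1} = r_{k-1} − q_k·r_k inherits s_{k+1} = s_{k-1} − q_k·s_k, t_{k+1} = t_{k-1} − q_k·t_k, so r_k = a·s_k + b·t_k at every step:
  q = 1: r = 94, s = 1 − 1·0 = 1, t = 0 − 1·1 = -1  (check: 325·1 + 231·(-1) = 94)
  q = 2: r = 43, s = 0 − 2·1 = -2, t = 1 − 2·(-1) = 3  (check: 325·(-2) + 231·3 = 43)
  q = 2: r = 8, s = 1 − 2·(-2) = 5, t = -1 − 2·3 = -7  (check: 325·5 + 231·(-7) = 8)
  q = 5: r = 3, s = -2 − 5·5 = -27, t = 3 − 5·(-7) = 38  (check: 325·(-27) + 231·38 = 3)
  q = 2: r = 2, s = 5 − 2·(-27) = 59, t = -7 − 2·38 = -83  (check: 325·59 + 231·(-83) = 2)
  q = 1: r = 1, s = -27 − 1·59 = -86, t = 38 − 1·(-83) = 121  (check: 325·(-86) + 231·121 = 1)
The row with r = 1 (the gcd) gives the Bezout coefficients s = -86, t = 121.
Result: 325 · (-86) + 231 · (121) = 1.

gcd(325, 231) = 1; s = -86, t = 121 (check: 325·(-86) + 231·121 = 1).


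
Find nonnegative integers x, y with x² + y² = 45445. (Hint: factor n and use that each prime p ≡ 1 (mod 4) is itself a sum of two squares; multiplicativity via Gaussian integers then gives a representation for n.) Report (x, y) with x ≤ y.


Step 1: Factor n = 45445 = 5 · 61 · 149.
Step 2: Check the mod-4 condition on each prime factor: 5 ≡ 1 (mod 4), exponent 1; 61 ≡ 1 (mod 4), exponent 1; 149 ≡ 1 (mod 4), exponent 1.
All primes ≡ 3 (mod 4) appear to even exponent (or don't appear), so by the two-squares theorem n IS expressible as a sum of two squares.
Step 3: Build a representation. Here n = 5 · 61 · 149 is a product of primes ≡ 1 (mod 4). Each prime p ≡ 1 (mod 4) is itself a sum of two squares; find a² by testing p − a² for a perfect square:
  5: 5 − 1² = 4 = 2² ⇒ 5 = 1² + 2².
  61: 61 − 1² = 60, 61 − 2² = 57, 61 − 3² = 52, 61 − 4² = 45, 61 − 5² = 36 = 6² ⇒ 61 = 5² + 6².
  149: 149 − 1² = 148, 149 − 2² = 145, 149 − 3² = 140, 149 − 4² = 133, 149 − 5² = 124, 149 − 6² = 113, 149 − 7² = 100 = 10² ⇒ 149 = 7² + 10².
  Combine using the Brahmagupta–Fibonacci identity (a² + b²)(c² + d²) = (ac − bd)² + (ad + bc)² = (ac + bd)² + (ad − bc)²:
  5 · 61 = 305: from (1² + 2²)(5² + 6²), take (1·5 − 2·6, 1·6 + 2·5) = (5 − 12, 6 + 10) = (-7, 16); dropping signs (only squares matter) gives (7, 16); check 7² + 16² = 49 + 256 = 305 ✓.
  305 · 149 = 45445: from (7² + 16²)(7² + 10²), take (7·7 − 16·10, 7·10 + 16·7) = (49 − 160, 70 + 112) = (-111, 182); dropping signs (only squares matter) gives (111, 182); check 111² + 182² = 12321 + 33124 = 45445 ✓.
Step 4: Order so x ≤ y and verify: 111² + 182² = 12321 + 33124 = 45445 = n. ✓

n = 45445 = 111² + 182² (one valid representation with x ≤ y).


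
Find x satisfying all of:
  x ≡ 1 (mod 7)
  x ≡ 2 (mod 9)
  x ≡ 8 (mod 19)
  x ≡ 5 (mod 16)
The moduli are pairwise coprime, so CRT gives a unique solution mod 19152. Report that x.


Product of moduli M = 7 · 9 · 19 · 16 = 19152.
Merge one congruence at a time:
  Start: x ≡ 1 (mod 7).
  Combine with x ≡ 2 (mod 9); new modulus lcm = 63.
    Write x = 1 + 7·t and substitute into x ≡ 2 (mod 9): 7·t ≡ 2 − 1 = 1 (mod 9).
    The inverse of 7 mod 9 is 4 (since 7·4 = 28 = 3·9 + 1), so t ≡ 4·1 = 4 ≡ 4 (mod 9).
    Then x = 1 + 7·4 = 29, valid modulo lcm(7, 9) = 63: x ≡ 29 (mod 63).
  Combine with x ≡ 8 (mod 19); new modulus lcm = 1197.
    Write x = 29 + 63·t and substitute into x ≡ 8 (mod 19): 63·t ≡ 8 − 29 = -21 (mod 19).
    Reduce coefficients mod 19: 6·t ≡ 17 (mod 19).
    The inverse of 6 mod 19 is 16 (since 6·16 = 96 = 5·19 + 1), so t ≡ 16·17 = 272 ≡ 6 (mod 19).
    Then x = 29 + 63·6 = 407, valid modulo lcm(63, 19) = 1197: x ≡ 407 (mod 1197).
  Combine with x ≡ 5 (mod 16); new modulus lcm = 19152.
    Write x = 407 + 1197·t and substitute into x ≡ 5 (mod 16): 1197·t ≡ 5 − 407 = -402 (mod 16).
    Reduce coefficients mod 16: 13·t ≡ 14 (mod 16).
    The inverse of 13 mod 16 is 5 (since 13·5 = 65 = 4·16 + 1), so t ≡ 5·14 = 70 ≡ 6 (mod 16).
    Then x = 407 + 1197·6 = 7589, valid modulo lcm(1197, 16) = 19152: x ≡ 7589 (mod 19152).
Verify against each original: 7589 mod 7 = 1, 7589 mod 9 = 2, 7589 mod 19 = 8, 7589 mod 16 = 5.

x ≡ 7589 (mod 19152).


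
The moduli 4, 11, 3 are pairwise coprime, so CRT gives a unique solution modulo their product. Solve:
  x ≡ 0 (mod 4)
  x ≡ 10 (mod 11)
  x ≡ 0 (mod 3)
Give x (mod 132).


Moduli 4, 11, 3 are pairwise coprime; by CRT there is a unique solution modulo M = 4 · 11 · 3 = 132.
Solve pairwise, accumulating the modulus:
  Start with x ≡ 0 (mod 4).
  Combine with x ≡ 10 (mod 11): since gcd(4, 11) = 1, we get a unique residue mod 44.
    Write x = 0 + 4·t and substitute into x ≡ 10 (mod 11): 4·t ≡ 10 − 0 = 10 (mod 11).
    The inverse of 4 mod 11 is 3 (since 4·3 = 12 = 1·11 + 1), so t ≡ 3·10 = 30 ≡ 8 (mod 11).
    Then x = 0 + 4·8 = 32, valid modulo lcm(4, 11) = 44: x ≡ 32 (mod 44).
  Combine with x ≡ 0 (mod 3): since gcd(44, 3) = 1, we get a unique residue mod 132.
    Write x = 32 + 44·t and substitute into x ≡ 0 (mod 3): 44·t ≡ 0 − 32 = -32 (mod 3).
    Reduce coefficients mod 3: 2·t ≡ 1 (mod 3).
    The inverse of 2 mod 3 is 2 (since 2·2 = 4 = 1·3 + 1), so t ≡ 2·1 = 2 ≡ 2 (mod 3).
    Then x = 32 + 44·2 = 120, valid modulo lcm(44, 3) = 132: x ≡ 120 (mod 132).
Verify: 120 mod 4 = 0 ✓, 120 mod 11 = 10 ✓, 120 mod 3 = 0 ✓.

x ≡ 120 (mod 132).


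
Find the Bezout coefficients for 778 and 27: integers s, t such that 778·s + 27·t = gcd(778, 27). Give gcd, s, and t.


Euclidean algorithm on (778, 27) — divide until remainder is 0:
  778 = 28 · 27 + 22
  27 = 1 · 22 + 5
  22 = 4 · 5 + 2
  5 = 2 · 2 + 1
  2 = 2 · 1 + 0
gcd(778, 27) = 1.
Track Bezout coefficients alongside the remainders: start with r₀ = 778 = a·1 + b·0 (s = 1, t = 0) and r₁ = 27 = a·0 + b·1 (s = 0, t = 1); each new remainder r_{k+1} = r_{k-1} − q_k·r_k inherits s_{k+1} = s_{k-1} − q_k·s_k, t_{k+1} = t_{k-1} − q_k·t_k, so r_k = a·s_k + b·t_k at every step:
  q = 28: r = 22, s = 1 − 28·0 = 1, t = 0 − 28·1 = -28  (check: 778·1 + 27·(-28) = 22)
  q = 1: r = 5, s = 0 − 1·1 = -1, t = 1 − 1·(-28) = 29  (check: 778·(-1) + 27·29 = 5)
  q = 4: r = 2, s = 1 − 4·(-1) = 5, t = -28 − 4·29 = -144  (check: 778·5 + 27·(-144) = 2)
  q = 2: r = 1, s = -1 − 2·5 = -11, t = 29 − 2·(-144) = 317  (check: 778·(-11) + 27·317 = 1)
The row with r = 1 (the gcd) gives the Bezout coefficients s = -11, t = 317.
Result: 778 · (-11) + 27 · (317) = 1.

gcd(778, 27) = 1; s = -11, t = 317 (check: 778·(-11) + 27·317 = 1).


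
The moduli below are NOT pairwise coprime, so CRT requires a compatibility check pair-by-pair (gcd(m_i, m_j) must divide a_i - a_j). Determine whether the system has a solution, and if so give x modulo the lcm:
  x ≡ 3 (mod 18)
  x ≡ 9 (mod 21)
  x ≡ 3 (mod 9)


Moduli 18, 21, 9 are not pairwise coprime, so CRT works modulo lcm(m_i) when all pairwise compatibility conditions hold.
Pairwise compatibility: gcd(m_i, m_j) must divide a_i - a_j for every pair.
Merge one congruence at a time:
  Start: x ≡ 3 (mod 18).
  Combine with x ≡ 9 (mod 21): gcd(18, 21) = 3; 9 - 3 = 6, which IS divisible by 3, so compatible.
    Write x = 3 + 18·t and substitute into x ≡ 9 (mod 21): 18·t ≡ 9 − 3 = 6 (mod 21).
    Divide the congruence (and modulus) by g = 3: 6·t ≡ 2 (mod 7).
    The inverse of 6 mod 7 is 6 (since 6·6 = 36 = 5·7 + 1), so t ≡ 6·2 = 12 ≡ 5 (mod 7).
    Then x = 3 + 18·5 = 93, valid modulo lcm(18, 21) = 126: x ≡ 93 (mod 126).
  Combine with x ≡ 3 (mod 9): gcd(126, 9) = 9; 3 - 93 = -90, which IS divisible by 9, so compatible.
    Write x = 93 + 126·t and substitute into x ≡ 3 (mod 9): 126·t ≡ 3 − 93 = -90 (mod 9).
    Divide the congruence (and modulus) by g = 9: 14·t ≡ -10 (mod 1).
    Modulo 1 every t works; take t = 0.
    Then x = 93 + 126·0 = 93, valid modulo lcm(126, 9) = 126: x ≡ 93 (mod 126).
Verify: 93 mod 18 = 3, 93 mod 21 = 9, 93 mod 9 = 3.

x ≡ 93 (mod 126).


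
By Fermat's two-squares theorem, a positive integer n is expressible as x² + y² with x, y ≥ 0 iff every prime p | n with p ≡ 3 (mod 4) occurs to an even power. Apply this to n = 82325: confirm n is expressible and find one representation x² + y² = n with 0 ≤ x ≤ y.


Step 1: Factor n = 82325 = 5^2 · 37 · 89.
Step 2: Check the mod-4 condition on each prime factor: 5 ≡ 1 (mod 4), exponent 2; 37 ≡ 1 (mod 4), exponent 1; 89 ≡ 1 (mod 4), exponent 1.
All primes ≡ 3 (mod 4) appear to even exponent (or don't appear), so by the two-squares theorem n IS expressible as a sum of two squares.
Step 3: Build a representation. Group n = k² · m with k = 5 and m = 37 · 89 = 3293 (a product of primes ≡ 1 (mod 4)); a representation of m scales to one of n via (k·x)² + (k·y)² = k²(x² + y²). Each prime p ≡ 1 (mod 4) is itself a sum of two squares; find a² by testing p − a² for a perfect square:
  37: 37 − 1² = 36 = 6² ⇒ 37 = 1² + 6².
  89: 89 − 1² = 88, 89 − 2² = 85, 89 − 3² = 80, 89 − 4² = 73, 89 − 5² = 64 = 8² ⇒ 89 = 5² + 8².
  Combine using the Brahmagupta–Fibonacci identity (a² + b²)(c² + d²) = (ac − bd)² + (ad + bc)² = (ac + bd)² + (ad − bc)²:
  37 · 89 = 3293: from (1² + 6²)(5² + 8²), take (1·5 − 6·8, 1·8 + 6·5) = (5 − 48, 8 + 30) = (-43, 38); dropping signs (only squares matter) gives (43, 38); check 43² + 38² = 1849 + 1444 = 3293 ✓.
  Scale by k = 5: (5·43, 5·38) = (215, 190).
Step 4: Order so x ≤ y and verify: 190² + 215² = 36100 + 46225 = 82325 = n. ✓

n = 82325 = 190² + 215² (one valid representation with x ≤ y).


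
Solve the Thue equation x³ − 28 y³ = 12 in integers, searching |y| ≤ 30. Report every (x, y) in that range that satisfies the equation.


The equation is x³ - 28y³ = 12. For fixed y, x³ = 28·y³ + 12, so a solution requires the RHS to be a perfect cube.
Strategy: iterate y from -30 to 30, compute RHS = 28·y³ + 12, and check whether it is a (positive or negative) perfect cube.
Check small values of y:
  y = 0: RHS = 12 is not a perfect cube.
  y = 1: RHS = 40 is not a perfect cube.
  y = -1: RHS = -16 is not a perfect cube.
  y = 2: RHS = 236 is not a perfect cube.
  y = -2: RHS = -212 is not a perfect cube.
  y = 3: RHS = 768 is not a perfect cube.
  y = -3: RHS = -744 is not a perfect cube.
Continuing the search up to |y| = 30 finds no solutions either.
No (x, y) in the scanned range satisfies the equation.

No integer solutions with |y| ≤ 30.
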